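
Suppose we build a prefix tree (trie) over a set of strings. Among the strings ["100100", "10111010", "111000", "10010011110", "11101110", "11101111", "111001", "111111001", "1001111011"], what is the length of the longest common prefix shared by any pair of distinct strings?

7

Equivalently: take the maximum, over all pairs, of their longest common prefix length.
"11101110" and "11101111" agree on "1110111" (7 characters) before diverging; nothing deeper is shared.
Longest shared-prefix length: 7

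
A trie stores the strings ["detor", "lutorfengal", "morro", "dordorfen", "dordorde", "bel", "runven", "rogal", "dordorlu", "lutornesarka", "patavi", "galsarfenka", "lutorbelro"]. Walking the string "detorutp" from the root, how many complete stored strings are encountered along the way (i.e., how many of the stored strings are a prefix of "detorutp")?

Walk "detorutp" from the root; an end-of-word marker is hit whenever a stored word is a prefix of "detorutp".
Prefixes of the query that are stored words: "detor"
Count: 1

1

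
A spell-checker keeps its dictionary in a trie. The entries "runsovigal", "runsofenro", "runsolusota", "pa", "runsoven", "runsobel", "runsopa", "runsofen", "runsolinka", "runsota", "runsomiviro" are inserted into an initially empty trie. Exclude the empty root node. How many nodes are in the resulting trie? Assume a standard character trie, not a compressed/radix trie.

42

Insert word by word; a character creates a node only if that edge doesn't already exist:
  "runsovigal" → 10 new (r, u, n, s, o, v, i, g, a, l)
  "runsofenro" → prefix "runso" already present; 5 new (f, e, n, r, o)
  "runsolusota" → prefix "runso" already present; 6 new (l, u, s, o, t, a)
  "pa" → 2 new (p, a)
  "runsoven" → prefix "runsov" already present; 2 new (e, n)
  "runsobel" → prefix "runso" already present; 3 new (b, e, l)
  "runsopa" → prefix "runso" already present; 2 new (p, a)
  "runsofen" → prefix "runsofen" already present; 0 new (none)
  "runsolinka" → prefix "runsol" already present; 4 new (i, n, k, a)
  "runsota" → prefix "runso" already present; 2 new (t, a)
  "runsomiviro" → prefix "runso" already present; 6 new (m, i, v, i, r, o)
Total nodes = 10 + 5 + 6 + 2 + 2 + 3 + 2 + 0 + 4 + 2 + 6 = 42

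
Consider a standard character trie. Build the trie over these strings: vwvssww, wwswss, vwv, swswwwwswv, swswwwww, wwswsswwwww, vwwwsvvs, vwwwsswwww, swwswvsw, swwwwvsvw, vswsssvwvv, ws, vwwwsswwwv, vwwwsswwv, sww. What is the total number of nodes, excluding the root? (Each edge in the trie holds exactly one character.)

64

Insert word by word; a character creates a node only if that edge doesn't already exist:
  "vwvssww" → 7 new (v, w, v, s, s, w, w)
  "wwswss" → 6 new (w, w, s, w, s, s)
  "vwv" → prefix "vwv" already present; 0 new (none)
  "swswwwwswv" → 10 new (s, w, s, w, w, w, w, s, w, v)
  "swswwwww" → prefix "swswwww" already present; 1 new (w)
  "wwswsswwwww" → prefix "wwswss" already present; 5 new (w, w, w, w, w)
  "vwwwsvvs" → prefix "vw" already present; 6 new (w, w, s, v, v, s)
  "vwwwsswwww" → prefix "vwwws" already present; 5 new (s, w, w, w, w)
  "swwswvsw" → prefix "sw" already present; 6 new (w, s, w, v, s, w)
  "swwwwvsvw" → prefix "sww" already present; 6 new (w, w, v, s, v, w)
  "vswsssvwvv" → prefix "v" already present; 9 new (s, w, s, s, s, v, w, v, v)
  "ws" → prefix "w" already present; 1 new (s)
  "vwwwsswwwv" → prefix "vwwwsswww" already present; 1 new (v)
  "vwwwsswwv" → prefix "vwwwssww" already present; 1 new (v)
  "sww" → prefix "sww" already present; 0 new (none)
Total nodes = 7 + 6 + 0 + 10 + 1 + 5 + 6 + 5 + 6 + 6 + 9 + 1 + 1 + 1 + 0 = 64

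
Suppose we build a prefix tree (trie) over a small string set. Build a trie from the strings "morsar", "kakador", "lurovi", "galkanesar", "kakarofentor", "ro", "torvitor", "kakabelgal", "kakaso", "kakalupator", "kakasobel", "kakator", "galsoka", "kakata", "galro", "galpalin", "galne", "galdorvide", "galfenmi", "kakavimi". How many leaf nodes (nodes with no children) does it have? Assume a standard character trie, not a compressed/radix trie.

19

A leaf is a node with no children — equivalently, the end of a word that is not a proper prefix of any other stored word.
Those words: "galdorvide", "galfenmi", "galkanesar", "galne", "galpalin", "galro", "galsoka", "kakabelgal", "kakador", "kakalupator", "kakarofentor", "kakasobel", "kakata", "kakator", "kakavimi", "lurovi", "morsar", "ro", "torvitor"
Leaf count: 19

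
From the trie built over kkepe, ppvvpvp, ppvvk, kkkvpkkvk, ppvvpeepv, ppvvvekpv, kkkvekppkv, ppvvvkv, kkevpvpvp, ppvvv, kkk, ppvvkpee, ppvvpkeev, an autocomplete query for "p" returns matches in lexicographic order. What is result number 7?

ppvvvekpv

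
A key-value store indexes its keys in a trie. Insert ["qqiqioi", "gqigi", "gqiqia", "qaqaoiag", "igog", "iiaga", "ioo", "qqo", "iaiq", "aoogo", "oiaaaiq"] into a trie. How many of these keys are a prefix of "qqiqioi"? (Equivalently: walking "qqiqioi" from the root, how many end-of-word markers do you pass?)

Check each prefix of "qqiqioi" against the stored set — each match is an end-marker on the path.
Prefixes of the query that are stored words: "qqiqioi"
Count: 1

1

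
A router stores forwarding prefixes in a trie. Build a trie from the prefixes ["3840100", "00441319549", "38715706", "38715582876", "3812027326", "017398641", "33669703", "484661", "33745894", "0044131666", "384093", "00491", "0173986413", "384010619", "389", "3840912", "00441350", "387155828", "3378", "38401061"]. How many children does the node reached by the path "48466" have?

1

The children of the "48466" node are the distinct next characters among strings starting with "48466".
Characters that immediately follow "48466" among the stored strings: {1}.
That node has 1 child edge.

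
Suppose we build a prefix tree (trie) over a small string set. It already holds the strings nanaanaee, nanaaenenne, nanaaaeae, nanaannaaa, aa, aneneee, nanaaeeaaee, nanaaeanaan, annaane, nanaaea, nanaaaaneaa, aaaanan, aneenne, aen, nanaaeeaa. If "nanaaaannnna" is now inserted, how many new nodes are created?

4

Walking "nanaaaannnna" from the root, the first 8 characters ("nanaaaan") follow existing edges; "n" is the first miss.
So 12 − 8 = 4 new nodes.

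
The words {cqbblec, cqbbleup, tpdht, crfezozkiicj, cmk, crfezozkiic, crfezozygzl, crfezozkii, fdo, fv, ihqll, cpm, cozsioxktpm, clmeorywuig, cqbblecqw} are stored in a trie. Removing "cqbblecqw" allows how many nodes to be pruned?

After clearing the end-marker at "cqbblecqw", prune upward until reaching a node still needed by another word.
The suffix "qw" (2 nodes) is used only by "cqbblecqw"; "cqbblec" is itself a stored word, so pruning stops there.
Nodes removed: 2

2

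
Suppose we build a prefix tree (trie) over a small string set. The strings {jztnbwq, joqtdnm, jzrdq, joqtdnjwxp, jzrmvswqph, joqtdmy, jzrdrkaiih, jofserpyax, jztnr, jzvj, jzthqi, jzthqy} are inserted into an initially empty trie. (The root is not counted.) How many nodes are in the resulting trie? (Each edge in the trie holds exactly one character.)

Insert word by word; a character creates a node only if that edge doesn't already exist:
  "jztnbwq" → 7 new (j, z, t, n, b, w, q)
  "joqtdnm" → prefix "j" already present; 6 new (o, q, t, d, n, m)
  "jzrdq" → prefix "jz" already present; 3 new (r, d, q)
  "joqtdnjwxp" → prefix "joqtdn" already present; 4 new (j, w, x, p)
  "jzrmvswqph" → prefix "jzr" already present; 7 new (m, v, s, w, q, p, h)
  "joqtdmy" → prefix "joqtd" already present; 2 new (m, y)
  "jzrdrkaiih" → prefix "jzrd" already present; 6 new (r, k, a, i, i, h)
  "jofserpyax" → prefix "jo" already present; 8 new (f, s, e, r, p, y, a, x)
  "jztnr" → prefix "jztn" already present; 1 new (r)
  "jzvj" → prefix "jz" already present; 2 new (v, j)
  "jzthqi" → prefix "jzt" already present; 3 new (h, q, i)
  "jzthqy" → prefix "jzthq" already present; 1 new (y)
Total nodes = 7 + 6 + 3 + 4 + 7 + 2 + 6 + 8 + 1 + 2 + 3 + 1 = 50

50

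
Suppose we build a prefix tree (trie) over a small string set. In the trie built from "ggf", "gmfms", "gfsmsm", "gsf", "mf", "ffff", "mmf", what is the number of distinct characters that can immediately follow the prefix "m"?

Walk "m" from the root, arriving at one node.
Distinct next characters after "m": f, m.
That node has 2 child edges.

2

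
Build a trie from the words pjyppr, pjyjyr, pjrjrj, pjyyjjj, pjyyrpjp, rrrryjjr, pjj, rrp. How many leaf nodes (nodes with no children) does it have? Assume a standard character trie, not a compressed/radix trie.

Leaves are exactly the stored words that no other stored word extends.
Those words: "pjj", "pjrjrj", "pjyjyr", "pjyppr", "pjyyjjj", "pjyyrpjp", "rrp", "rrrryjjr"
Leaf count: 8

8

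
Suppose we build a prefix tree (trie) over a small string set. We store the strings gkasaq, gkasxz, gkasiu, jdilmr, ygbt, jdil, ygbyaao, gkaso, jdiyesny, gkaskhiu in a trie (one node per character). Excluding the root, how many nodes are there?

34

Trie structure (* marks end of a word):
(root)
├─ g
│  └─ k
│     └─ a
│        └─ s
│           ├─ a
│           │  └─ q *
│           ├─ i
│           │  └─ u *
│           ├─ k
│           │  └─ h
│           │     └─ i
│           │        └─ u *
│           ├─ o *
│           └─ x
│              └─ z *
├─ j
│  └─ d
│     └─ i
│        ├─ l *
│        │  └─ m
│        │     └─ r *
│        └─ y
│           └─ e
│              └─ s
│                 └─ n
│                    └─ y *
└─ y
   └─ g
      └─ b
         ├─ t *
         └─ y
            └─ a
               └─ a
                  └─ o *
Counting every labelled node above: 34.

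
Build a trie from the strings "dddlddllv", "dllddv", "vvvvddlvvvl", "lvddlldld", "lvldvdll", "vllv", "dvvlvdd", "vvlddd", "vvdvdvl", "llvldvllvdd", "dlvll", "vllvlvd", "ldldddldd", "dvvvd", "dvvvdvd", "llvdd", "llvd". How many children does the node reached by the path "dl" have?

2

Walk "dl" from the root, arriving at one node.
Characters that immediately follow "dl" among the stored strings: {l, v}.
That node has 2 child edges.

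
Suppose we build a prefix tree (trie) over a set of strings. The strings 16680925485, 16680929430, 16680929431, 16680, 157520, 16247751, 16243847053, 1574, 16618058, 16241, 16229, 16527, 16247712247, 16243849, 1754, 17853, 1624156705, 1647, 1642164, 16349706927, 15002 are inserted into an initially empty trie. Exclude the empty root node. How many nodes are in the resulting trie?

Insert word by word; a character creates a node only if that edge doesn't already exist:
  "16680925485" → 11 new (1, 6, 6, 8, 0, 9, 2, 5, 4, 8, 5)
  "16680929430" → prefix "1668092" already present; 4 new (9, 4, 3, 0)
  "16680929431" → prefix "1668092943" already present; 1 new (1)
  "16680" → prefix "16680" already present; 0 new (none)
  "157520" → prefix "1" already present; 5 new (5, 7, 5, 2, 0)
  "16247751" → prefix "16" already present; 6 new (2, 4, 7, 7, 5, 1)
  "16243847053" → prefix "1624" already present; 7 new (3, 8, 4, 7, 0, 5, 3)
  "1574" → prefix "157" already present; 1 new (4)
  "16618058" → prefix "166" already present; 5 new (1, 8, 0, 5, 8)
  "16241" → prefix "1624" already present; 1 new (1)
  "16229" → prefix "162" already present; 2 new (2, 9)
  "16527" → prefix "16" already present; 3 new (5, 2, 7)
  "16247712247" → prefix "162477" already present; 5 new (1, 2, 2, 4, 7)
  "16243849" → prefix "1624384" already present; 1 new (9)
  "1754" → prefix "1" already present; 3 new (7, 5, 4)
  "17853" → prefix "17" already present; 3 new (8, 5, 3)
  "1624156705" → prefix "16241" already present; 5 new (5, 6, 7, 0, 5)
  "1647" → prefix "16" already present; 2 new (4, 7)
  "1642164" → prefix "164" already present; 4 new (2, 1, 6, 4)
  "16349706927" → prefix "16" already present; 9 new (3, 4, 9, 7, 0, 6, 9, 2, 7)
  "15002" → prefix "15" already present; 3 new (0, 0, 2)
Total nodes = 11 + 4 + 1 + 0 + 5 + 6 + 7 + 1 + 5 + 1 + 2 + 3 + 5 + 1 + 3 + 3 + 5 + 2 + 4 + 9 + 3 = 81

81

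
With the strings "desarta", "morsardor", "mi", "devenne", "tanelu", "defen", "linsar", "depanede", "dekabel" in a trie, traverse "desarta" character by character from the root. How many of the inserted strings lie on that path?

Walk "desarta" from the root; an end-of-word marker is hit whenever a stored word is a prefix of "desarta".
Prefixes of the query that are stored words: "desarta"
Count: 1

1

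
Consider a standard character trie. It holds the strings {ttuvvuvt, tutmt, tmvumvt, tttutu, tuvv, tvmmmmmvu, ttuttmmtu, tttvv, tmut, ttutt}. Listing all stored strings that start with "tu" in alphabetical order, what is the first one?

tutmt

Words with prefix "tu", in lexicographic order: "tutmt", "tuvv"
Position 1: tutmt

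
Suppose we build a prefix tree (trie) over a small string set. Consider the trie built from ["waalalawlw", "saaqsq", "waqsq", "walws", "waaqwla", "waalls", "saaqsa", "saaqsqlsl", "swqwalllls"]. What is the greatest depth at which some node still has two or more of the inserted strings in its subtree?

6

The deepest shared node is where two words last agree before diverging.
"saaqsq" and "saaqsqlsl" agree on "saaqsq" (6 characters) before diverging; nothing deeper is shared.
Longest shared-prefix length: 6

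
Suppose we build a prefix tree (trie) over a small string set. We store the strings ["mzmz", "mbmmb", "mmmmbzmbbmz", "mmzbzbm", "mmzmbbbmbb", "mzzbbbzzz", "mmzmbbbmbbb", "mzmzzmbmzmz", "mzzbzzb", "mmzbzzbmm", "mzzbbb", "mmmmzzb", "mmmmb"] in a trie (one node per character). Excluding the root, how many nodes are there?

55

Count nodes per top-level branch (shared prefixes stored once):
  'm'-branch (mbmmb, mmmmb, mmmmbzmbbmz, mmmmzzb, mmzbzbm, mmzbzzbmm, mmzmbbbmbb, mmzmbbbmbbb, mzmz, mzmzzmbmzmz, mzzbbb, mzzbbbzzz, mzzbzzb): 55 nodes
Sum: 55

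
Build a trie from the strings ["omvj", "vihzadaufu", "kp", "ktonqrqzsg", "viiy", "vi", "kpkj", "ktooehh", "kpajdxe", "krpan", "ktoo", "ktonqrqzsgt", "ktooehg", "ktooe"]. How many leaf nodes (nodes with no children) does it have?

A leaf is a node with no children — equivalently, the end of a word that is not a proper prefix of any other stored word.
Those words: "kpajdxe", "kpkj", "krpan", "ktonqrqzsgt", "ktooehg", "ktooehh", "omvj", "vihzadaufu", "viiy"
Leaf count: 9

9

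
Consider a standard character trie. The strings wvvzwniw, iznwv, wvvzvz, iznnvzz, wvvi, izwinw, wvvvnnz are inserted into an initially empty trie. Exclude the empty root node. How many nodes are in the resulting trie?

28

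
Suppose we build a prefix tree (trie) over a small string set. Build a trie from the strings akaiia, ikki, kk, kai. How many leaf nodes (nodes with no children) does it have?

4

Leaves are exactly the stored words that no other stored word extends.
Those words: "akaiia", "ikki", "kai", "kk"
Leaf count: 4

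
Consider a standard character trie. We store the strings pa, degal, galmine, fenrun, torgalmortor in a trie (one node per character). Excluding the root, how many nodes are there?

Trie structure (* marks end of a word):
(root)
├─ d
│  └─ e
│     └─ g
│        └─ a
│           └─ l *
├─ f
│  └─ e
│     └─ n
│        └─ r
│           └─ u
│              └─ n *
├─ g
│  └─ a
│     └─ l
│        └─ m
│           └─ i
│              └─ n
│                 └─ e *
├─ p
│  └─ a *
└─ t
   └─ o
      └─ r
         └─ g
            └─ a
               └─ l
                  └─ m
                     └─ o
                        └─ r
                           └─ t
                              └─ o
                                 └─ r *
Counting every labelled node above: 32.

32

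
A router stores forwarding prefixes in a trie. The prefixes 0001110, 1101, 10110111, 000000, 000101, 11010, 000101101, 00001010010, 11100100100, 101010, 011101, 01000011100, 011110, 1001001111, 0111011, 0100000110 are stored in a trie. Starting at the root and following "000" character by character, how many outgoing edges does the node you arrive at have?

2

The children of the "000" node are the distinct next characters among strings starting with "000".
Characters that immediately follow "000" among the stored strings: {0, 1}.
That node has 2 child edges.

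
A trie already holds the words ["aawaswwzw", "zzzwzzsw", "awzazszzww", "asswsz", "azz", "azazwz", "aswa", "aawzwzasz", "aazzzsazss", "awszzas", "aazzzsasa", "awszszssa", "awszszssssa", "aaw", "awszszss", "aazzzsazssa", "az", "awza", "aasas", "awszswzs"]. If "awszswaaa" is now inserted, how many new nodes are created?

Walking "awszswaaa" from the root, the first 6 characters ("awszsw") follow existing edges; "a" is the first miss.
So 9 − 6 = 3 new nodes.

3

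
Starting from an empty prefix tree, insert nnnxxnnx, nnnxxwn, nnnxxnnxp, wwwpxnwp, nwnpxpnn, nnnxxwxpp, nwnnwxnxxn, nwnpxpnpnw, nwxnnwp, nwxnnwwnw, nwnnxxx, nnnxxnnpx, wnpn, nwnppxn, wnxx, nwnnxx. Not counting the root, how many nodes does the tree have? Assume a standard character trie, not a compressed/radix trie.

60

Count nodes per top-level branch (shared prefixes stored once):
  'n'-branch (nnnxxnnpx, nnnxxnnx, nnnxxnnxp, nnnxxwn, nnnxxwxpp, nwnnwxnxxn, nwnnxx, nwnnxxx, nwnppxn, nwnpxpnn, nwnpxpnpnw, nwxnnwp, nwxnnwwnw): 47 nodes
  'w'-branch (wnpn, wnxx, wwwpxnwp): 13 nodes
Sum: 60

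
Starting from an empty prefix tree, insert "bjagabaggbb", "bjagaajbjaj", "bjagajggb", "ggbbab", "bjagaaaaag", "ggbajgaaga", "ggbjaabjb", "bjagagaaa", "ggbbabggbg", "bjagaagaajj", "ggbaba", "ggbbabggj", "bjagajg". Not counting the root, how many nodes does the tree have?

60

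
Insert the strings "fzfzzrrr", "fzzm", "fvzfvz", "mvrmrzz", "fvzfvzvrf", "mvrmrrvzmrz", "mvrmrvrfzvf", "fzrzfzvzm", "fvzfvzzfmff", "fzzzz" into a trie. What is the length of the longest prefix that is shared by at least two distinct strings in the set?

Equivalently: take the maximum, over all pairs, of their longest common prefix length.
"fvzfvz" and "fvzfvzvrf" agree on "fvzfvz" (6 characters) before diverging; nothing deeper is shared.
Longest shared-prefix length: 6

6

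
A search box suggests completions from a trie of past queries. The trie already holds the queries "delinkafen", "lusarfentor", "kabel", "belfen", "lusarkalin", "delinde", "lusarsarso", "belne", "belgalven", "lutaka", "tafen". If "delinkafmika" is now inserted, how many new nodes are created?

The longest prefix of "delinkafmika" already in the trie is "delinkaf" (length 8).
So 12 − 8 = 4 new nodes.

4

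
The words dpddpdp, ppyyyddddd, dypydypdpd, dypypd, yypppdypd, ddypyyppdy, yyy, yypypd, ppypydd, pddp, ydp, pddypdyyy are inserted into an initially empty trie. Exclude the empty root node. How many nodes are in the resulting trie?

65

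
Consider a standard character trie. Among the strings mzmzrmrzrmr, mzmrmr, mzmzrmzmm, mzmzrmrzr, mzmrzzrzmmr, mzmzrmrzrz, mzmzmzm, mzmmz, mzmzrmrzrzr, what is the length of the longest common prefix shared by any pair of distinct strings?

Equivalently: take the maximum, over all pairs, of their longest common prefix length.
"mzmzrmrzrz" and "mzmzrmrzrzr" agree on "mzmzrmrzrz" (10 characters) before diverging; nothing deeper is shared.
Longest shared-prefix length: 10

10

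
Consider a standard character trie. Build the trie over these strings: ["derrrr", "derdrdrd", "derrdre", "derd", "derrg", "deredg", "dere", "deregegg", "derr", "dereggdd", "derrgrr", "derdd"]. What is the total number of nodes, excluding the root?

28

Count nodes per top-level branch (shared prefixes stored once):
  'd'-branch (derd, derdd, derdrdrd, dere, deredg, deregegg, dereggdd, derr, derrdre, derrg, derrgrr, derrrr): 28 nodes
Sum: 28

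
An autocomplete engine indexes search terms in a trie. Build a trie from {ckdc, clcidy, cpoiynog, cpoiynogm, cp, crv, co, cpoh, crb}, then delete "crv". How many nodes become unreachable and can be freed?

A node on "crv"'s path can go only if nothing else ends at it or branches off below it.
The suffix "v" (1 node) is used only by "crv"; the node for "cr" still has the child "b", so pruning stops there.
Nodes removed: 1

1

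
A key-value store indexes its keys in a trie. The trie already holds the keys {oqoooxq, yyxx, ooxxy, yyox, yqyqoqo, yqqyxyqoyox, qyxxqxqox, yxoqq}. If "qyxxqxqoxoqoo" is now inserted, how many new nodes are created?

"qyxxqxqox" is already a path in the trie; the remaining "oqoo" must be added.
New nodes needed: |"qyxxqxqoxoqoo"| − 9 = 13 − 9 = 4.

4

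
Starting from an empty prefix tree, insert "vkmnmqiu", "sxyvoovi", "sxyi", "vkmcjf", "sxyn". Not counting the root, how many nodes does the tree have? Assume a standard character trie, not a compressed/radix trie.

21

Count nodes per top-level branch (shared prefixes stored once):
  's'-branch (sxyi, sxyn, sxyvoovi): 10 nodes
  'v'-branch (vkmcjf, vkmnmqiu): 11 nodes
Sum: 21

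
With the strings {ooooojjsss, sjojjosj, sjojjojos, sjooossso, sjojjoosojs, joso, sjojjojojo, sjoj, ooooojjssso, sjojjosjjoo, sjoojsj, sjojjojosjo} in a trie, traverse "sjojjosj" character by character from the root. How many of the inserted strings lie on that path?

Walk "sjojjosj" from the root; an end-of-word marker is hit whenever a stored word is a prefix of "sjojjosj".
Prefixes of the query that are stored words: "sjoj", "sjojjosj"
Count: 2

2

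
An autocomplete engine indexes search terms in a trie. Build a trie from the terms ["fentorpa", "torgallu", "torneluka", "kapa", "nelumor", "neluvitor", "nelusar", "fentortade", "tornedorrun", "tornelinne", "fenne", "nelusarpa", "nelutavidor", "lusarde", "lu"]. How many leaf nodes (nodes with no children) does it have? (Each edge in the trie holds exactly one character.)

13

Leaves are exactly the stored words that no other stored word extends.
Those words: "fenne", "fentorpa", "fentortade", "kapa", "lusarde", "nelumor", "nelusarpa", "nelutavidor", "neluvitor", "torgallu", "tornedorrun", "tornelinne", "torneluka"
Leaf count: 13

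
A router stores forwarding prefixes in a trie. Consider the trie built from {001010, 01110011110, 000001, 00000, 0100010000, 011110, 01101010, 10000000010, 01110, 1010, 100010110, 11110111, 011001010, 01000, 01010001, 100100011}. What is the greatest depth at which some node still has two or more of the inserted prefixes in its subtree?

The deepest shared node is where two words last agree before diverging.
e.g. "00000" and "000001" share the prefix "00000" of length 5; no pair shares a longer one.
Longest shared-prefix length: 5

5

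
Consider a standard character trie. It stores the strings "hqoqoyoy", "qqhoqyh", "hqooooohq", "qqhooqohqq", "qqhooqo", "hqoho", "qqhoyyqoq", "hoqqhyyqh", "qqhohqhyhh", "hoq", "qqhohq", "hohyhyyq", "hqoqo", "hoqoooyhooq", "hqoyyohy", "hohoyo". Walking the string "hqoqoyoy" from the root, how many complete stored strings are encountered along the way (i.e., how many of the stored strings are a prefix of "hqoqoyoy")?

Walk "hqoqoyoy" from the root; an end-of-word marker is hit whenever a stored word is a prefix of "hqoqoyoy".
Prefixes of the query that are stored words: "hqoqo", "hqoqoyoy"
Count: 2

2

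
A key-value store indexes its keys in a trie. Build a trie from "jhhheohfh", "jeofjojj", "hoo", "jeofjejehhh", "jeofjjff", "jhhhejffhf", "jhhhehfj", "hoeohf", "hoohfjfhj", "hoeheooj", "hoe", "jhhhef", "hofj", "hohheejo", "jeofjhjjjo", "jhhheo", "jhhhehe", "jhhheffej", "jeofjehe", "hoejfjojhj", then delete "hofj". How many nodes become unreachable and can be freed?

2

A node on "hofj"'s path can go only if nothing else ends at it or branches off below it.
The suffix "fj" (2 nodes) is used only by "hofj"; the node for "ho" still has the child "o", so pruning stops there.
Nodes removed: 2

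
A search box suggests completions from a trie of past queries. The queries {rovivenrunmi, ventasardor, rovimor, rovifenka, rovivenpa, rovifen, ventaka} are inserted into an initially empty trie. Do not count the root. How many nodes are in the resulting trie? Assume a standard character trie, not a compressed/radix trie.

Trie structure (* marks end of a word):
(root)
├─ r
│  └─ o
│     └─ v
│        └─ i
│           ├─ f
│           │  └─ e
│           │     └─ n *
│           │        └─ k
│           │           └─ a *
│           ├─ m
│           │  └─ o
│           │     └─ r *
│           └─ v
│              └─ e
│                 └─ n
│                    ├─ p
│                    │  └─ a *
│                    └─ r
│                       └─ u
│                          └─ n
│                             └─ m
│                                └─ i *
└─ v
   └─ e
      └─ n
         └─ t
            └─ a
               ├─ k
               │  └─ a *
               └─ s
                  └─ a
                     └─ r
                        └─ d
                           └─ o
                              └─ r *
Counting every labelled node above: 35.

35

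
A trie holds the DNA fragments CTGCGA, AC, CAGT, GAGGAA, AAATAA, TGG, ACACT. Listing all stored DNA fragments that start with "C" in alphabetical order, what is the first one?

Filter for "C…" and sort: "CAGT", "CTGCGA"
Position 1: CAGT

CAGT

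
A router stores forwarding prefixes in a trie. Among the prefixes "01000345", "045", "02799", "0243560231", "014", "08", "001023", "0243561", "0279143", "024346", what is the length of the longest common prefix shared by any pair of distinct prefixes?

6

Equivalently: take the maximum, over all pairs, of their longest common prefix length.
"0243560231" and "0243561" agree on "024356" (6 characters) before diverging; nothing deeper is shared.
Longest shared-prefix length: 6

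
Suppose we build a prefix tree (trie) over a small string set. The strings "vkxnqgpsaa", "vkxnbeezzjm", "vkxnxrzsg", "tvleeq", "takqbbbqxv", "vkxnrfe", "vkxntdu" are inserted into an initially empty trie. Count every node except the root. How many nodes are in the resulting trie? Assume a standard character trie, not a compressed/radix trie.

43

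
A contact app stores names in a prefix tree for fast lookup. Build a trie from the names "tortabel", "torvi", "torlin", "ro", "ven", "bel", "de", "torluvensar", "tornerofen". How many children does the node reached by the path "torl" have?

Walk "torl" from the root, arriving at one node.
Distinct next characters after "torl": i, u.
That node has 2 child edges.

2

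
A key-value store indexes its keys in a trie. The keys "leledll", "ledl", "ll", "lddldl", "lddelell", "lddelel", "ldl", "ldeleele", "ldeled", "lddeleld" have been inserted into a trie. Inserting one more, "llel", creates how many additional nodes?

"ll" is already a path in the trie; the remaining "el" must be added.
New nodes needed: |"llel"| − 2 = 4 − 2 = 2.

2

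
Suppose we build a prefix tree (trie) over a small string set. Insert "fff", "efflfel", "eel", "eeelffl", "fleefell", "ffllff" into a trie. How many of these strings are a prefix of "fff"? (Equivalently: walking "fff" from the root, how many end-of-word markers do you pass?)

Check each prefix of "fff" against the stored set — each match is an end-marker on the path.
Prefixes of the query that are stored words: "fff"
Count: 1

1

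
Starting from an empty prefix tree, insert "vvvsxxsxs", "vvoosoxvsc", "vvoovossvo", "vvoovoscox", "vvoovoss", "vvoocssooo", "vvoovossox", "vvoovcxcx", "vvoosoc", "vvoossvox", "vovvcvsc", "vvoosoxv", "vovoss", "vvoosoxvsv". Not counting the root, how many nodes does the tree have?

54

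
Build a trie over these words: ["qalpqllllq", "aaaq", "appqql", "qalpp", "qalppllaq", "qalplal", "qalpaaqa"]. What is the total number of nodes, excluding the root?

31

Trie structure (* marks end of a word):
(root)
├─ a
│  ├─ a
│  │  └─ a
│  │     └─ q *
│  └─ p
│     └─ p
│        └─ q
│           └─ q
│              └─ l *
└─ q
   └─ a
      └─ l
         └─ p
            ├─ a
            │  └─ a
            │     └─ q
            │        └─ a *
            ├─ l
            │  └─ a
            │     └─ l *
            ├─ p *
            │  └─ l
            │     └─ l
            │        └─ a
            │           └─ q *
            └─ q
               └─ l
                  └─ l
                     └─ l
                        └─ l
                           └─ q *
Counting every labelled node above: 31.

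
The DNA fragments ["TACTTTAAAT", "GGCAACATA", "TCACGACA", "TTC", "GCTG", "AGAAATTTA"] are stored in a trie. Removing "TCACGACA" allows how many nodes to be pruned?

A node on "TCACGACA"'s path can go only if nothing else ends at it or branches off below it.
The suffix "CACGACA" (7 nodes) is used only by "TCACGACA"; the node for "T" still has the child "A", so pruning stops there.
Nodes removed: 7

7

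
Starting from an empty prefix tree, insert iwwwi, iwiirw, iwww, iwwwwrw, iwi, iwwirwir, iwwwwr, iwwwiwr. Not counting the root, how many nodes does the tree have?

19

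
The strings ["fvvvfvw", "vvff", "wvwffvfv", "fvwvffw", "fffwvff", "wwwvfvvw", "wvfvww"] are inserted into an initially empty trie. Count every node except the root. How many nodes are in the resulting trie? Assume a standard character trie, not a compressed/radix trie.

41

Insert word by word; a character creates a node only if that edge doesn't already exist:
  "fvvvfvw" → 7 new (f, v, v, v, f, v, w)
  "vvff" → 4 new (v, v, f, f)
  "wvwffvfv" → 8 new (w, v, w, f, f, v, f, v)
  "fvwvffw" → prefix "fv" already present; 5 new (w, v, f, f, w)
  "fffwvff" → prefix "f" already present; 6 new (f, f, w, v, f, f)
  "wwwvfvvw" → prefix "w" already present; 7 new (w, w, v, f, v, v, w)
  "wvfvww" → prefix "wv" already present; 4 new (f, v, w, w)
Total nodes = 7 + 4 + 8 + 5 + 6 + 7 + 4 = 41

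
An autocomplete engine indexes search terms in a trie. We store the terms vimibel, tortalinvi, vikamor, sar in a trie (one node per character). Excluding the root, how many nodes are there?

Count nodes per top-level branch (shared prefixes stored once):
  's'-branch (sar): 3 nodes
  't'-branch (tortalinvi): 10 nodes
  'v'-branch (vikamor, vimibel): 12 nodes
Sum: 25

25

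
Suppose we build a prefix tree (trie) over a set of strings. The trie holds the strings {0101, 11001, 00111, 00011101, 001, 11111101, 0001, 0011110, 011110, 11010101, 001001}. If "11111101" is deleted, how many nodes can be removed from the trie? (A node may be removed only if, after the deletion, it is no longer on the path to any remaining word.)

After clearing the end-marker at "11111101", prune upward until reaching a node still needed by another word.
The suffix "111101" (6 nodes) is used only by "11111101"; the node for "11" still has the child "0", so pruning stops there.
Nodes removed: 6

6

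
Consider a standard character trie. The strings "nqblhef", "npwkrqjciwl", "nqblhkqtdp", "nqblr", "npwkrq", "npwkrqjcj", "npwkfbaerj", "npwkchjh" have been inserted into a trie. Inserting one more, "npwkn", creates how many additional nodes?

"npwk" is already a path in the trie; the remaining "n" must be added.
So 5 − 4 = 1 new nodes.

1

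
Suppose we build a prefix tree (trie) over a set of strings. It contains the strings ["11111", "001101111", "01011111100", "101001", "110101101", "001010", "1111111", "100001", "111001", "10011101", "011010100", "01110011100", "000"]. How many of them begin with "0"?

6

Filter for entries beginning with "0":
Matches: "000", "001010", "001101111", "01011111100", "011010100", "01110011100"
Count: 6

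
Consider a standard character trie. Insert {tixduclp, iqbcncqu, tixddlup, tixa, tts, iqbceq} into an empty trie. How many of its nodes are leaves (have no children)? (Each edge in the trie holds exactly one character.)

6

Leaves are exactly the stored words that no other stored word extends.
Those words: "iqbceq", "iqbcncqu", "tixa", "tixddlup", "tixduclp", "tts"
Leaf count: 6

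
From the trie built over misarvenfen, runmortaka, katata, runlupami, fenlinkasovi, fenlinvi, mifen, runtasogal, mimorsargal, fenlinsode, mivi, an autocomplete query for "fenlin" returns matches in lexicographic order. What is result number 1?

fenlinkasovi

Words with prefix "fenlin", in lexicographic order: "fenlinkasovi", "fenlinsode", "fenlinvi"
The 1st is fenlinkasovi.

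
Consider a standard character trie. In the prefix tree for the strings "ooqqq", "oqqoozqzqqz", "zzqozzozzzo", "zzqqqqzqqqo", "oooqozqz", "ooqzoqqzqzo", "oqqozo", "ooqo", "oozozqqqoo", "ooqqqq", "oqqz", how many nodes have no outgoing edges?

A leaf is a node with no children — equivalently, the end of a word that is not a proper prefix of any other stored word.
Those words: "oooqozqz", "ooqo", "ooqqqq", "ooqzoqqzqzo", "oozozqqqoo", "oqqoozqzqqz", "oqqozo", "oqqz", "zzqozzozzzo", "zzqqqqzqqqo"
Leaf count: 10

10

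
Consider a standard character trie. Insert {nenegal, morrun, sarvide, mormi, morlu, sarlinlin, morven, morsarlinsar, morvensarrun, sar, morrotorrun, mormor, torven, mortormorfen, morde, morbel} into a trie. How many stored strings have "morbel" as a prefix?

1

Filter for entries beginning with "morbel":
Words under "morbel": morbel
Count: 1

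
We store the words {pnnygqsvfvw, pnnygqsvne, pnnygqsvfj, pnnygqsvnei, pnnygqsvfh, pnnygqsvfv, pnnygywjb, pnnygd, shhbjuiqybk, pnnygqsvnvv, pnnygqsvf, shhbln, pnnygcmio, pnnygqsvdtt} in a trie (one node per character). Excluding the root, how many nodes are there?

43

Count nodes per top-level branch (shared prefixes stored once):
  'p'-branch (pnnygcmio, pnnygd, pnnygqsvdtt, pnnygqsvf, pnnygqsvfh, pnnygqsvfj, pnnygqsvfv, pnnygqsvfvw, pnnygqsvne, pnnygqsvnei, pnnygqsvnvv, pnnygywjb): 30 nodes
  's'-branch (shhbjuiqybk, shhbln): 13 nodes
Sum: 43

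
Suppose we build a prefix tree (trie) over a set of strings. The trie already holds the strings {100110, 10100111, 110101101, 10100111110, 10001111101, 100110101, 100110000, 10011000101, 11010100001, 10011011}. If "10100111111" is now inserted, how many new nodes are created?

Walking "10100111111" from the root, the first 10 characters ("1010011111") follow existing edges; "1" is the first miss.
New nodes needed: |"10100111111"| − 10 = 11 − 10 = 1.

1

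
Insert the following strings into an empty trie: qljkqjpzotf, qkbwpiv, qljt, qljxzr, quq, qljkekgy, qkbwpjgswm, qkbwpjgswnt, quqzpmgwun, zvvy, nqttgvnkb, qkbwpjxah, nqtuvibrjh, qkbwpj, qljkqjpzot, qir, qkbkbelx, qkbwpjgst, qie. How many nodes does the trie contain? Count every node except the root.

For each word, the new-node count is its length minus the longest prefix already in the trie:
  "qljkqjpzotf" → 11 new (q, l, j, k, q, j, p, z, o, t, f)
  "qkbwpiv" → prefix "q" already present; 6 new (k, b, w, p, i, v)
  "qljt" → prefix "qlj" already present; 1 new (t)
  "qljxzr" → prefix "qlj" already present; 3 new (x, z, r)
  "quq" → prefix "q" already present; 2 new (u, q)
  "qljkekgy" → prefix "qljk" already present; 4 new (e, k, g, y)
  "qkbwpjgswm" → prefix "qkbwp" already present; 5 new (j, g, s, w, m)
  "qkbwpjgswnt" → prefix "qkbwpjgsw" already present; 2 new (n, t)
  "quqzpmgwun" → prefix "quq" already present; 7 new (z, p, m, g, w, u, n)
  "zvvy" → 4 new (z, v, v, y)
  "nqttgvnkb" → 9 new (n, q, t, t, g, v, n, k, b)
  "qkbwpjxah" → prefix "qkbwpj" already present; 3 new (x, a, h)
  "nqtuvibrjh" → prefix "nqt" already present; 7 new (u, v, i, b, r, j, h)
  "qkbwpj" → prefix "qkbwpj" already present; 0 new (none)
  "qljkqjpzot" → prefix "qljkqjpzot" already present; 0 new (none)
  "qir" → prefix "q" already present; 2 new (i, r)
  "qkbkbelx" → prefix "qkb" already present; 5 new (k, b, e, l, x)
  "qkbwpjgst" → prefix "qkbwpjgs" already present; 1 new (t)
  "qie" → prefix "qi" already present; 1 new (e)
Total nodes = 11 + 6 + 1 + 3 + 2 + 4 + 5 + 2 + 7 + 4 + 9 + 3 + 7 + 0 + 0 + 2 + 5 + 1 + 1 = 73

73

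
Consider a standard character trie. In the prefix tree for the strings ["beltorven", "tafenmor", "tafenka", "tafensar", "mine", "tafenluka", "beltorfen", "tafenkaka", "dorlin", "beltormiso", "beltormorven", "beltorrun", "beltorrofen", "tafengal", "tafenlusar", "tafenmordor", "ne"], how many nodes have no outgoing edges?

Leaves are exactly the stored words that no other stored word extends.
Those words: "beltorfen", "beltormiso", "beltormorven", "beltorrofen", "beltorrun", "beltorven", "dorlin", "mine", "ne", "tafengal", "tafenkaka", "tafenluka", "tafenlusar", "tafenmordor", "tafensar"
Leaf count: 15

15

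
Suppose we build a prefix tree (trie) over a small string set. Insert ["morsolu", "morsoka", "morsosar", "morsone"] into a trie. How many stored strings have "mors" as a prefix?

4

Walk to "mors"; the words in its subtree are exactly those with that prefix.
Words under "mors": morsoka, morsolu, morsone, morsosar
Count: 4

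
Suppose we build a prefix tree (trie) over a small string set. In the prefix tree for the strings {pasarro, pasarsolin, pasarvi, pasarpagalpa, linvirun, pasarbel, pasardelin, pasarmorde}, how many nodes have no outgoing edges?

8

Leaves are exactly the stored words that no other stored word extends.
Those words: "linvirun", "pasarbel", "pasardelin", "pasarmorde", "pasarpagalpa", "pasarro", "pasarsolin", "pasarvi"
Leaf count: 8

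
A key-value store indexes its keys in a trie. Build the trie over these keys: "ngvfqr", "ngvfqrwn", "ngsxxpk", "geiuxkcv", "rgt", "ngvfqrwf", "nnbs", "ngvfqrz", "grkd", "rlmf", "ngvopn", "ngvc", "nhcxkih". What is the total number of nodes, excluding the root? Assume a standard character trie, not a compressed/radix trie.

Trace insertions, counting only characters that open a new branch:
  "ngvfqr" → 6 new (n, g, v, f, q, r)
  "ngvfqrwn" → prefix "ngvfqr" already present; 2 new (w, n)
  "ngsxxpk" → prefix "ng" already present; 5 new (s, x, x, p, k)
  "geiuxkcv" → 8 new (g, e, i, u, x, k, c, v)
  "rgt" → 3 new (r, g, t)
  "ngvfqrwf" → prefix "ngvfqrw" already present; 1 new (f)
  "nnbs" → prefix "n" already present; 3 new (n, b, s)
  "ngvfqrz" → prefix "ngvfqr" already present; 1 new (z)
  "grkd" → prefix "g" already present; 3 new (r, k, d)
  "rlmf" → prefix "r" already present; 3 new (l, m, f)
  "ngvopn" → prefix "ngv" already present; 3 new (o, p, n)
  "ngvc" → prefix "ngv" already present; 1 new (c)
  "nhcxkih" → prefix "n" already present; 6 new (h, c, x, k, i, h)
Total nodes = 6 + 2 + 5 + 8 + 3 + 1 + 3 + 1 + 3 + 3 + 3 + 1 + 6 = 45

45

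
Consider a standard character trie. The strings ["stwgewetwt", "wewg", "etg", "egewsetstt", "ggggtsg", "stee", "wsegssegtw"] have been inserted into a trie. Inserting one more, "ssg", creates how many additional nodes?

2

Walking "ssg" from the root, the first 1 characters ("s") follow existing edges; "s" is the first miss.
So 3 − 1 = 2 new nodes.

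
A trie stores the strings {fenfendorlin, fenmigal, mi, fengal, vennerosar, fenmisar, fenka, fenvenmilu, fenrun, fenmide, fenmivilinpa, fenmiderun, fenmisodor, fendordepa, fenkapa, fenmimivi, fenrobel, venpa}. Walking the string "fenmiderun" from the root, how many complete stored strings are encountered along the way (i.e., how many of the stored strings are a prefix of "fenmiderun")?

Walk "fenmiderun" from the root; an end-of-word marker is hit whenever a stored word is a prefix of "fenmiderun".
Prefixes of the query that are stored words: "fenmide", "fenmiderun"
Count: 2

2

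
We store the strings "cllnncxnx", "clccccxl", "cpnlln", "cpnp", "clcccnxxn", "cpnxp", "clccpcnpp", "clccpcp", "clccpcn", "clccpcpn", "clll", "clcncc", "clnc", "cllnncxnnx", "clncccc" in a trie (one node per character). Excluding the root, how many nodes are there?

45

Insert word by word; a character creates a node only if that edge doesn't already exist:
  "cllnncxnx" → 9 new (c, l, l, n, n, c, x, n, x)
  "clccccxl" → prefix "cl" already present; 6 new (c, c, c, c, x, l)
  "cpnlln" → prefix "c" already present; 5 new (p, n, l, l, n)
  "cpnp" → prefix "cpn" already present; 1 new (p)
  "clcccnxxn" → prefix "clccc" already present; 4 new (n, x, x, n)
  "cpnxp" → prefix "cpn" already present; 2 new (x, p)
  "clccpcnpp" → prefix "clcc" already present; 5 new (p, c, n, p, p)
  "clccpcp" → prefix "clccpc" already present; 1 new (p)
  "clccpcn" → prefix "clccpcn" already present; 0 new (none)
  "clccpcpn" → prefix "clccpcp" already present; 1 new (n)
  "clll" → prefix "cll" already present; 1 new (l)
  "clcncc" → prefix "clc" already present; 3 new (n, c, c)
  "clnc" → prefix "cl" already present; 2 new (n, c)
  "cllnncxnnx" → prefix "cllnncxn" already present; 2 new (n, x)
  "clncccc" → prefix "clnc" already present; 3 new (c, c, c)
Total nodes = 9 + 6 + 5 + 1 + 4 + 2 + 5 + 1 + 0 + 1 + 1 + 3 + 2 + 2 + 3 = 45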